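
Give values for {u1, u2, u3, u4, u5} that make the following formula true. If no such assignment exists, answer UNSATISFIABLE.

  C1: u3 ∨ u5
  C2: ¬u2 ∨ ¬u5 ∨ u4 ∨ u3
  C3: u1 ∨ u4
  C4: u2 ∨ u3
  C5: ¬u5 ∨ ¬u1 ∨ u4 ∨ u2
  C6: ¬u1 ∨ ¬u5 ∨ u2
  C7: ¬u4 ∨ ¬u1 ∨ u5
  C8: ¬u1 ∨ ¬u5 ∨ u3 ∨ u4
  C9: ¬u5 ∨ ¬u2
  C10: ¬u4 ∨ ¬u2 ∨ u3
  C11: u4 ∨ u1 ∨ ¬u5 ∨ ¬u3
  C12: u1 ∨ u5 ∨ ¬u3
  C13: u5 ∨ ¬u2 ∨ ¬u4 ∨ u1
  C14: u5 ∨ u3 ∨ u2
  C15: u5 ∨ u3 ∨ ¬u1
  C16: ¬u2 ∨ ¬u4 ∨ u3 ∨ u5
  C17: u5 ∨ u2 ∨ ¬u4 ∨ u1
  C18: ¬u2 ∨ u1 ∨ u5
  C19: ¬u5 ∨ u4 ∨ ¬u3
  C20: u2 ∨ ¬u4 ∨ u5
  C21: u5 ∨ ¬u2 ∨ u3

Branch on u3: set u3 = True.
Branch on u1: set u1 = True.
Branch on u5: set u5 = False.
From the singleton clause (¬u4), u4 = False.
No clause remains; u2 is free.

u1=True,  u2=False,  u3=True,  u4=False,  u5=False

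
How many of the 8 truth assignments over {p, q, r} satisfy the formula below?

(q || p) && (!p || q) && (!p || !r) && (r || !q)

1

There are 2^3 = 8 truth assignments over (p, q, r).
Split on q. With q = true, the clauses containing q are satisfied and !q drops from the rest; 1 of the 2^2 = 4 assignments to the other variables satisfy what remains.
With q = false, by the same count on the reduced clause set, 0 assignments work.
(One model: p=F, q=T, r=T.)
Total: 1 + 0 = 1.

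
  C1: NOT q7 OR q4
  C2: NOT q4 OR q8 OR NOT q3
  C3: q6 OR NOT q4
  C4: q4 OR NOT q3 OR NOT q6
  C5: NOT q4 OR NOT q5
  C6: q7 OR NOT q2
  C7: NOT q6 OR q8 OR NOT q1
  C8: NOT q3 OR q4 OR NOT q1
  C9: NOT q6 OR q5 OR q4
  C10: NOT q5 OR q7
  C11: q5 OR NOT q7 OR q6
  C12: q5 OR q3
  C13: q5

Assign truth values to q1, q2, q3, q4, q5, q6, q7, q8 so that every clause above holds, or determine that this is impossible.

UNSATISFIABLE

(q5) alone gives q5 = true.
(NOT q4) alone gives q4 = false.
(NOT q7) alone gives q7 = false.
But (q7) is also a unit clause — contradiction.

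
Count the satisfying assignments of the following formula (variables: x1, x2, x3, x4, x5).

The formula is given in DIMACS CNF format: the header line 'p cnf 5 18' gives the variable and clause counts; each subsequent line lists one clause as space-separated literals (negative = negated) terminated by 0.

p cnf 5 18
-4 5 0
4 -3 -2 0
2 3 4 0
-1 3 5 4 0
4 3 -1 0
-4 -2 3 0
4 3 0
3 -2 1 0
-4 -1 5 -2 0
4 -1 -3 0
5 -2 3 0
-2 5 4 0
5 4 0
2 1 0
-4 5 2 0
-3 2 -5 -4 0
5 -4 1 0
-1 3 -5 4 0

There are 2^5 = 32 truth assignments over (x1, x2, x3, x4, x5).
Split on x3. With x3 = True, the clauses containing x3 are satisfied and ¬x3 drops from the rest; 2 of the 2^4 = 16 assignments to the other variables satisfy what remains.
With x3 = False, by the same count on the reduced clause set, 1 assignment works.
(One model: x1=F, x2=T, x3=T, x4=T, x5=T.)
Total: 2 + 1 = 3.

3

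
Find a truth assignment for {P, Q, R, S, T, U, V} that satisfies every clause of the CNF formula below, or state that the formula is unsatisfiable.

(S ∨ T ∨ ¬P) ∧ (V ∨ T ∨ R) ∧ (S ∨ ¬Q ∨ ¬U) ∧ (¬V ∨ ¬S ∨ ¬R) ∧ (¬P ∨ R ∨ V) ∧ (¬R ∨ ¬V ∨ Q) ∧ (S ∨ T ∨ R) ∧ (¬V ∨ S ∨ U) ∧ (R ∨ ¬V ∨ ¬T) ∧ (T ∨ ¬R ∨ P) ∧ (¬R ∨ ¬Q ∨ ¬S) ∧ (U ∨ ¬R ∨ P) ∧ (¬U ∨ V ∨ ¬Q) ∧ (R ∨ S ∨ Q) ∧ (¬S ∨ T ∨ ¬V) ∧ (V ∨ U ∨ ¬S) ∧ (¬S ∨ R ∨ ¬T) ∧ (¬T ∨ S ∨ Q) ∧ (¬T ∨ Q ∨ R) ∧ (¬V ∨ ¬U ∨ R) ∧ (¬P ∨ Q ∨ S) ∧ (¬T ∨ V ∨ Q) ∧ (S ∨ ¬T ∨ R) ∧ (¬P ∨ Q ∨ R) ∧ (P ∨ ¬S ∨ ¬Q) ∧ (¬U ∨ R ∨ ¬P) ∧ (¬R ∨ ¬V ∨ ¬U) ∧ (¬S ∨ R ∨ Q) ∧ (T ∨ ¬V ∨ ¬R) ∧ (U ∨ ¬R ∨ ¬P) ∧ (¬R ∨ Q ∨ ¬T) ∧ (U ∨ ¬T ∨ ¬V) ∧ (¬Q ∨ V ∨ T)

Suppose S = True.
Suppose V = False.
From the singleton clause (U), U = True.
From the singleton clause (¬Q), Q = False.
From the singleton clause (¬T), T = False.
From the singleton clause (R), R = True.
From the singleton clause (P), P = True.
This assignment satisfies each clause.

P ↦ True,  Q ↦ False,  R ↦ True,  S ↦ True,  T ↦ False,  U ↦ True,  V ↦ False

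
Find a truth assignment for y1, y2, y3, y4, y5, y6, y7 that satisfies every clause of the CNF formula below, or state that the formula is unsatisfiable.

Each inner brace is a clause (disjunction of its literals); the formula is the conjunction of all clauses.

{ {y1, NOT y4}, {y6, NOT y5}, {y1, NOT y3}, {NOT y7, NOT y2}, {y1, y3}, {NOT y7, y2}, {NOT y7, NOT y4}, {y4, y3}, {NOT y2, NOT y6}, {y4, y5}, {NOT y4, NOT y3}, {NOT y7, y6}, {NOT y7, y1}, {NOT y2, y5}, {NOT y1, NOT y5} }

y1 ↦ true,  y2 ↦ false,  y3 ↦ false,  y4 ↦ true,  y5 ↦ false,  y6 ↦ true,  y7 ↦ false

Suppose y1 = true.
From the singleton clause (NOT y5), y5 = false.
From the singleton clause (y4), y4 = true.
From the singleton clause (NOT y7), y7 = false.
From the singleton clause (NOT y3), y3 = false.
From the singleton clause (NOT y2), y2 = false.
No clause remains; y6 is free.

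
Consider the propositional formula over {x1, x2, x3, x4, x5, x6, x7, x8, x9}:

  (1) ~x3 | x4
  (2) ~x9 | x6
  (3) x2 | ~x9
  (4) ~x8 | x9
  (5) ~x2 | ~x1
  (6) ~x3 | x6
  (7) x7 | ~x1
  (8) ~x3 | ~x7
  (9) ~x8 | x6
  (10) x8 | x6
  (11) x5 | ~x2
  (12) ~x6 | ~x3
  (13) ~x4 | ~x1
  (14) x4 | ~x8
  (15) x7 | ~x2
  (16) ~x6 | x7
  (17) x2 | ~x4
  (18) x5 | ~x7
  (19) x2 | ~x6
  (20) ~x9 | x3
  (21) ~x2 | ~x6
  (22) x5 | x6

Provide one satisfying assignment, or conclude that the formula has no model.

Try x3 = 0.
Unit clause (~x9) forces x9 = 0.
Unit clause (~x8) forces x8 = 0.
Unit clause (x6) forces x6 = 1.
Unit clause (x7) forces x7 = 1.
Unit clause (x5) forces x5 = 1.
Unit clause (x2) forces x2 = 1.
That conflicts with the unit clause (~x2).
So x3 must be the other value — set x3 = 1.
Unit clause (x4) forces x4 = 1.
Unit clause (x6) forces x6 = 1.
That conflicts with the unit clause (~x6).
Neither x3 = 1 nor x3 = 0 works.

UNSATISFIABLE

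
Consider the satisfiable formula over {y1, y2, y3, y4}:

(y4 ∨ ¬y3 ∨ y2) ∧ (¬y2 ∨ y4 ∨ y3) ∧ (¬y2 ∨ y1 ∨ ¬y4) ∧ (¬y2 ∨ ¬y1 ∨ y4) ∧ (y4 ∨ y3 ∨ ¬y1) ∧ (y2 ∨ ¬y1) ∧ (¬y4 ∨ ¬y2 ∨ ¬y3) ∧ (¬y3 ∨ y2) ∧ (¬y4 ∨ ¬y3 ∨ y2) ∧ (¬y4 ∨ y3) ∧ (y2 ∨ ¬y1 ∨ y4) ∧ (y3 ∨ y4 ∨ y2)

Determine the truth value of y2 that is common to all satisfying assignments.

Suppose y2 = False.
(¬y1) alone gives y1 = False.
(¬y3) alone gives y3 = False.
(¬y4) alone gives y4 = False.
But (y4) is also a unit clause — contradiction.
So every satisfying assignment has y2 = True.

True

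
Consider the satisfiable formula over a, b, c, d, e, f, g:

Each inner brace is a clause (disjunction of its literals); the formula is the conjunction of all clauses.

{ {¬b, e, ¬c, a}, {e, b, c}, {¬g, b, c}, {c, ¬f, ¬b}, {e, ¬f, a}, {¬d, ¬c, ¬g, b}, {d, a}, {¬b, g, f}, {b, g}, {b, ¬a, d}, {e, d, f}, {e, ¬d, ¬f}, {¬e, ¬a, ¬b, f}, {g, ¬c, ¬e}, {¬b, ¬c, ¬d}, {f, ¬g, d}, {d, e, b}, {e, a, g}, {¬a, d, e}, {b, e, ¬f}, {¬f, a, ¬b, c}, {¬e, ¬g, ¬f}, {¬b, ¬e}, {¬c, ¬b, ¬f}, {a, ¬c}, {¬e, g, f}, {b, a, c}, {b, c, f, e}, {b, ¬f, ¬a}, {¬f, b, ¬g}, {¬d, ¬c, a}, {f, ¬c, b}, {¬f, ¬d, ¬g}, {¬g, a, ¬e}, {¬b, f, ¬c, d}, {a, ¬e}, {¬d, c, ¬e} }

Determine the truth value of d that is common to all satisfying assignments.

Suppose d = False.
From the singleton clause (a), a = True.
From the singleton clause (b), b = True.
From the singleton clause (e), e = True.
Now (¬e) is unsatisfied and unit — conflict.
So every satisfying assignment has d = True.

True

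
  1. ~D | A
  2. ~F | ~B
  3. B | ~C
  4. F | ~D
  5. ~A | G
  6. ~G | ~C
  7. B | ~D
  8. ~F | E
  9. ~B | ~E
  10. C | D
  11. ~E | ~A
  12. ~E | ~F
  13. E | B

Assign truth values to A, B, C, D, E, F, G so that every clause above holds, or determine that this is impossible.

Case D = 0:
(C) alone gives C = 1.
(B) alone gives B = 1.
(~F) alone gives F = 0.
(~G) alone gives G = 0.
(~A) alone gives A = 0.
(~E) alone gives E = 0.
All clauses are satisfied.

A: 0; B: 1; C: 1; D: 0; E: 0; F: 0; G: 0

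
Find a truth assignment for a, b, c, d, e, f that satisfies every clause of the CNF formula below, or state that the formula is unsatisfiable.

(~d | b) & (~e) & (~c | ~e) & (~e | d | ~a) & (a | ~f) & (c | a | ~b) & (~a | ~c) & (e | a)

a: 1, b: 1, c: 0, d: 0, e: 0, f: 0

From the singleton clause (~e), e = 0.
From the singleton clause (a), a = 1.
From the singleton clause (~c), c = 0.
Branch on d: set d = 0.
Every clause is now satisfied; b, f are unconstrained.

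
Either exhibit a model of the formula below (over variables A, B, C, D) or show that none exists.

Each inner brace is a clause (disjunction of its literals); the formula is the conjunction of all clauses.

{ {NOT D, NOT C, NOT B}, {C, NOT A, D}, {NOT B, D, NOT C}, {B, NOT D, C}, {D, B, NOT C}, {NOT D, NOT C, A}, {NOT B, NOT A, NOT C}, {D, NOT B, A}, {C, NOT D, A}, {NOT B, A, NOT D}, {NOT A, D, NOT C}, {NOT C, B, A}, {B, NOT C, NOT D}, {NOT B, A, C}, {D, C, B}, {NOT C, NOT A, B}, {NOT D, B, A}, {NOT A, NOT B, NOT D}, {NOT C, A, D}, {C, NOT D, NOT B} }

Branch on D: set D = false.
Branch on C: set C = true.
From the singleton clause (NOT B), B = false.
That conflicts with the unit clause (B).
So C must be the other value — set C = false.
From the singleton clause (NOT A), A = false.
From the singleton clause (NOT B), B = false.
That conflicts with the unit clause (B).
Both values of C lead to a conflict.
So D must be the other value — set D = true.
Branch on C: set C = false.
From the singleton clause (B), B = true.
That conflicts with the unit clause (NOT B).
So C must be the other value — set C = true.
From the singleton clause (NOT B), B = false.
That conflicts with the unit clause (B).
Both values of C lead to a conflict.
Both values of D lead to a conflict.

UNSATISFIABLE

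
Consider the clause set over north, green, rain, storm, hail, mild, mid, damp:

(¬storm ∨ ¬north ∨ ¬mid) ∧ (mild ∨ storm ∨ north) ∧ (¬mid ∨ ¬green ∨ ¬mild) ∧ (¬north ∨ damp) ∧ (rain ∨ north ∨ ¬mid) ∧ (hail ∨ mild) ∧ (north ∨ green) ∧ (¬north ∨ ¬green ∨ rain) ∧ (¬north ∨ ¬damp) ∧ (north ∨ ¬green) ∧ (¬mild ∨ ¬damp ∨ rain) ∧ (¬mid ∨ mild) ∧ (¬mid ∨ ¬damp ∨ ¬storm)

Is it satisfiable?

No, unsatisfiable

Case north = False:
(green) alone gives green = True.
But (¬green) is also a unit clause — contradiction.
That branch fails; take north = True instead.
(damp) alone gives damp = True.
But (¬damp) is also a unit clause — contradiction.
Neither north = True nor north = False works.
No assignment satisfies every clause.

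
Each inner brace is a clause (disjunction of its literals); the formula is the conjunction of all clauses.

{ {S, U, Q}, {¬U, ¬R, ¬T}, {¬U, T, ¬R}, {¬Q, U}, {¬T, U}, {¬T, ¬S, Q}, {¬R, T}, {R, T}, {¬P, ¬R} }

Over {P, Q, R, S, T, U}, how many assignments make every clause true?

There are 2^6 = 64 truth assignments over (P, Q, R, S, T, U).
Split on R. With R = True, the clauses containing R are satisfied and ¬R drops from the rest; 0 of the 2^5 = 32 assignments to the other variables satisfy what remains.
With R = False, by the same count on the reduced clause set, 6 assignments work.
(One model: P=F, Q=F, R=F, S=F, T=T, U=T.)
Total: 0 + 6 = 6.

6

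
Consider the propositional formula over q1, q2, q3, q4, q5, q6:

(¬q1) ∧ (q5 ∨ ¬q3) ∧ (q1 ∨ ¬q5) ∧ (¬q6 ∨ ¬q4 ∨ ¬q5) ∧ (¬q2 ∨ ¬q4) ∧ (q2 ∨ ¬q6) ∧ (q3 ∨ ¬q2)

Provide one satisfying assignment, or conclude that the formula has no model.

Unit clause (¬q1) forces q1 = False.
Unit clause (¬q5) forces q5 = False.
Unit clause (¬q3) forces q3 = False.
Unit clause (¬q2) forces q2 = False.
Unit clause (¬q6) forces q6 = False.
No clause remains; q4 is free.

q1 ↦ False,  q2 ↦ False,  q3 ↦ False,  q4 ↦ True,  q5 ↦ False,  q6 ↦ False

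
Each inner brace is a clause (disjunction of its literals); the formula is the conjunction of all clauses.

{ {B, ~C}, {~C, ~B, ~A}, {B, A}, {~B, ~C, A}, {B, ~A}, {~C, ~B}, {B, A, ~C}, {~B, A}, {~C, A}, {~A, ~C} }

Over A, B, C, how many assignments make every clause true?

There are 2^3 = 8 truth assignments over (A, B, C).
Split on B. With B = 1, the clauses containing B are satisfied and ~B drops from the rest; 1 of the 2^2 = 4 assignments to the other variables satisfy what remains.
With B = 0, by the same count on the reduced clause set, 0 assignments work.
(One model: A=T, B=T, C=F.)
Total: 1 + 0 = 1.

1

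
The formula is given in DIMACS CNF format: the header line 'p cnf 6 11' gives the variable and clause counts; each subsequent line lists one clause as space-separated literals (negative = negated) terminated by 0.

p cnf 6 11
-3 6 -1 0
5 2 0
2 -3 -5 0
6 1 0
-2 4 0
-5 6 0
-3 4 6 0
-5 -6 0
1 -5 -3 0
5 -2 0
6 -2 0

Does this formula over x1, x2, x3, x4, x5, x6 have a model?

Try x5 = True.
The clause (x6) is unit, so x6 = True.
Now (¬x6) is unsatisfied and unit — conflict.
That branch fails; take x5 = False instead.
The clause (x2) is unit, so x2 = True.
Now (¬x2) is unsatisfied and unit — conflict.
Both values of x5 lead to a conflict.
No assignment satisfies every clause.

No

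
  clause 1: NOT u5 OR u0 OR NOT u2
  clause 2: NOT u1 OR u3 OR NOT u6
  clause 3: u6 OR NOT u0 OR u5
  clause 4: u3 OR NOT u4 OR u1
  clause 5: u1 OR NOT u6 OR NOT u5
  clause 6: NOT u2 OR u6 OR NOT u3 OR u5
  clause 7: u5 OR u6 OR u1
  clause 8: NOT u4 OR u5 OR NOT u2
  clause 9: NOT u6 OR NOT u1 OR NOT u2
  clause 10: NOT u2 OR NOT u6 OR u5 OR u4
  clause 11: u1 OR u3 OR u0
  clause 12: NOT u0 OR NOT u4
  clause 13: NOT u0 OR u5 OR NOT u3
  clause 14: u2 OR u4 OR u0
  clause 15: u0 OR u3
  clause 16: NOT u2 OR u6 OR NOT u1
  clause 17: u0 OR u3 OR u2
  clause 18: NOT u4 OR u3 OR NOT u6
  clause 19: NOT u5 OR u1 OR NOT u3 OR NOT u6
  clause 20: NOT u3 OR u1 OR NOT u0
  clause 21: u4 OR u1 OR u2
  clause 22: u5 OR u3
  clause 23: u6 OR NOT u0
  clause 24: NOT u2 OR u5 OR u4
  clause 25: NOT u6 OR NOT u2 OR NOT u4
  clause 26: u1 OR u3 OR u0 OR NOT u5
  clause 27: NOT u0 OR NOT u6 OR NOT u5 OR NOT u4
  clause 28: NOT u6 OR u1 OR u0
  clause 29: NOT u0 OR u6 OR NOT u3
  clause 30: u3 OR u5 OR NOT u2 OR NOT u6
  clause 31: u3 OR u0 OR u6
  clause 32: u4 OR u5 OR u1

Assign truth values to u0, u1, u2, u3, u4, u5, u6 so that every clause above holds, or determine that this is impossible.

u0=false,  u1=false,  u2=false,  u3=true,  u4=true,  u5=true,  u6=false

Suppose u0 = false.
(u3) alone gives u3 = true.
Suppose u5 = true.
(NOT u2) alone gives u2 = false.
(u4) alone gives u4 = true.
Suppose u1 = false.
(NOT u6) alone gives u6 = false.
All clauses are satisfied.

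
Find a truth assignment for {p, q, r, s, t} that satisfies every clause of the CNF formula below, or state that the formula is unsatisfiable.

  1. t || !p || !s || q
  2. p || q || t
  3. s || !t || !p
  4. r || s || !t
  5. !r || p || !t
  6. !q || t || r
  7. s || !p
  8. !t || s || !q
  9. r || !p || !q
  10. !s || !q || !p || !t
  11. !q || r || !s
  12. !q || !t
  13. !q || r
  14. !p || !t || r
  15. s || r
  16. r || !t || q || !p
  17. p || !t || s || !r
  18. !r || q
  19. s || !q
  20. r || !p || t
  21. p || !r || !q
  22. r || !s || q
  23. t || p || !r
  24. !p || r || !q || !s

Case s = true:
Case q = true:
The clause (r) is unit, so r = true.
The clause (!t) is unit, so t = false.
The clause (p) is unit, so p = true.
Every clause now holds.

p ↦ true,  q ↦ true,  r ↦ true,  s ↦ true,  t ↦ false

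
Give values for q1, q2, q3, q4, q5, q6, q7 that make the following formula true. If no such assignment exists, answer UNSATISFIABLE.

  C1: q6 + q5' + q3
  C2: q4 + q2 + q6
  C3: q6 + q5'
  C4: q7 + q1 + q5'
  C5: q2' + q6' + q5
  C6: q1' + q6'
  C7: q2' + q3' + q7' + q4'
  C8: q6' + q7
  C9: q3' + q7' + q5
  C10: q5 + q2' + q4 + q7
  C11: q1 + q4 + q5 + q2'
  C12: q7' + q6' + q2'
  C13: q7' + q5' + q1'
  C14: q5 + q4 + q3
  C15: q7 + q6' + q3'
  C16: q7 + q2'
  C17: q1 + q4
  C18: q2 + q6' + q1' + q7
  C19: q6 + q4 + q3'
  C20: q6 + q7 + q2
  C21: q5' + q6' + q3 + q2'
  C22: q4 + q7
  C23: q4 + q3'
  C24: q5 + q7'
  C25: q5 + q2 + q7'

Case q6 = 1:
From the singleton clause (q1'), q1 = 0.
From the singleton clause (q7), q7 = 1.
From the singleton clause (q2'), q2 = 0.
From the singleton clause (q4), q4 = 1.
From the singleton clause (q5), q5 = 1.
All clauses hold; q3 can take either value.

q1=0,  q2=0,  q3=0,  q4=1,  q5=1,  q6=1,  q7=1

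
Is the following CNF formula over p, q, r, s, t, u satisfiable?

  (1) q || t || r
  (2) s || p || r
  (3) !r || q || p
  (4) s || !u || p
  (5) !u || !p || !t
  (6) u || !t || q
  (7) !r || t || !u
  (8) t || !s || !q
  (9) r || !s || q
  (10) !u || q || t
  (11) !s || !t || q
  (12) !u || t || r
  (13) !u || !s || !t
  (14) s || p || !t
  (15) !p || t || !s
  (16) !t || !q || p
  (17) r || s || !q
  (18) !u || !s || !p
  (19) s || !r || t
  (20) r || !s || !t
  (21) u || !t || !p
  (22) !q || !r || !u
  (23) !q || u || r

No

Case q = true:
Case t = true:
(p) alone gives p = true.
(!u) alone gives u = false.
But (u) is also a unit clause — contradiction.
Backtrack on t: now try t = false.
(!s) alone gives s = false.
(r) alone gives r = true.
But (!r) is also a unit clause — contradiction.
Either choice for t ends in contradiction.
Backtrack on q: now try q = false.
Case t = true:
(u) alone gives u = true.
(!p) alone gives p = false.
(!r) alone gives r = false.
(s) alone gives s = true.
But (!s) is also a unit clause — contradiction.
Backtrack on t: now try t = false.
(r) alone gives r = true.
(p) alone gives p = true.
(!u) alone gives u = false.
(!s) alone gives s = false.
But (s) is also a unit clause — contradiction.
Either choice for t ends in contradiction.
Either choice for q ends in contradiction.
No assignment satisfies every clause.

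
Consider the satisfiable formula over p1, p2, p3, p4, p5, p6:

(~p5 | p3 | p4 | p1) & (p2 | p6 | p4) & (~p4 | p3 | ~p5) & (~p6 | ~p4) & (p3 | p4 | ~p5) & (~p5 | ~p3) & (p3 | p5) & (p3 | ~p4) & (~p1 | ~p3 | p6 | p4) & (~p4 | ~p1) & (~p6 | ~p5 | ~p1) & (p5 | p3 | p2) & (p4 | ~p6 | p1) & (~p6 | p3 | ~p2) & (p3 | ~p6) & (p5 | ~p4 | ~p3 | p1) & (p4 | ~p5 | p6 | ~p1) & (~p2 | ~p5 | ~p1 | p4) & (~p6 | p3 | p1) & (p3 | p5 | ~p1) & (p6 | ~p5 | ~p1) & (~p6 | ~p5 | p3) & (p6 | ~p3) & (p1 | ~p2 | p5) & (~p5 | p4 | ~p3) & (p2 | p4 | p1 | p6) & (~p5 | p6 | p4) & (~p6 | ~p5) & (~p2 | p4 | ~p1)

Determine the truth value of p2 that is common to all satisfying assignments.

False

Suppose p2 = 1.
Case p6 = 0:
(~p3) alone gives p3 = 0.
(p5) alone gives p5 = 1.
(~p4) alone gives p4 = 0.
Now (p4) is unsatisfied and unit — conflict.
So p6 must be the other value — set p6 = 1.
(~p4) alone gives p4 = 0.
(p1) alone gives p1 = 1.
Now (~p1) is unsatisfied and unit — conflict.
Neither p6 = 1 nor p6 = 0 works.
So every satisfying assignment has p2 = False.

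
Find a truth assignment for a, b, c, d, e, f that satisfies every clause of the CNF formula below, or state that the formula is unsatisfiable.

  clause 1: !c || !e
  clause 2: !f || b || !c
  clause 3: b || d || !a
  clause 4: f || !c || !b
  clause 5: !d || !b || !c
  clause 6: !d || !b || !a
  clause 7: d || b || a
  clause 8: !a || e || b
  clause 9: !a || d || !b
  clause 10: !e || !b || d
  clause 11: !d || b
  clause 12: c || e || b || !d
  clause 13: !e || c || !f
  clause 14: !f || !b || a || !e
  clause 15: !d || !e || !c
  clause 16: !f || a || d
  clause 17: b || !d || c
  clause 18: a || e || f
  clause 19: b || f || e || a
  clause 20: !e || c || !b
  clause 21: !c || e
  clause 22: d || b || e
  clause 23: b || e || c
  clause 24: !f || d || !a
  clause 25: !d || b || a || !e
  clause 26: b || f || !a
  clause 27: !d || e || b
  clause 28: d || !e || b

a ↦ false,  b ↦ true,  c ↦ false,  d ↦ true,  e ↦ false,  f ↦ true

Try c = false.
Try d = true.
Unit clause (b) forces b = true.
Unit clause (!a) forces a = false.
Unit clause (!e) forces e = false.
Unit clause (f) forces f = true.
This assignment satisfies each clause.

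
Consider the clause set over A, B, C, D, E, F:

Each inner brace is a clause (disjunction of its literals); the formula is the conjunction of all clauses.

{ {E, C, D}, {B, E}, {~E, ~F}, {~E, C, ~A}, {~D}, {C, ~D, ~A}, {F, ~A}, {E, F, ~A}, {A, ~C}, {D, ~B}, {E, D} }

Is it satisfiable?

Satisfiable

The clause (~D) is unit, so D = 0.
The clause (~B) is unit, so B = 0.
The clause (E) is unit, so E = 1.
The clause (~F) is unit, so F = 0.
The clause (~A) is unit, so A = 0.
The clause (~C) is unit, so C = 0.
Every clause now holds.
A satisfying assignment: A=0; B=0; C=0; D=0; E=1; F=0.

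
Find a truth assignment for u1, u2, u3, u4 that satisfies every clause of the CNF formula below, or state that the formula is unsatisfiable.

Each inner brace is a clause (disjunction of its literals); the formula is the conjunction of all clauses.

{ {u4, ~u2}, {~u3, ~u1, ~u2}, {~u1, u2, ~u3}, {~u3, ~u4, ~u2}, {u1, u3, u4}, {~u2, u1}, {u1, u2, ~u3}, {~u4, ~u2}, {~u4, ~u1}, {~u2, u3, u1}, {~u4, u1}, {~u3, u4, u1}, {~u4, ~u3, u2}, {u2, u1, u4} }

u1 ↦ 1,  u2 ↦ 0,  u3 ↦ 0,  u4 ↦ 0

Case u4 = 0:
The clause (~u2) is unit, so u2 = 0.
The clause (u1) is unit, so u1 = 1.
The clause (~u3) is unit, so u3 = 0.
This assignment satisfies each clause.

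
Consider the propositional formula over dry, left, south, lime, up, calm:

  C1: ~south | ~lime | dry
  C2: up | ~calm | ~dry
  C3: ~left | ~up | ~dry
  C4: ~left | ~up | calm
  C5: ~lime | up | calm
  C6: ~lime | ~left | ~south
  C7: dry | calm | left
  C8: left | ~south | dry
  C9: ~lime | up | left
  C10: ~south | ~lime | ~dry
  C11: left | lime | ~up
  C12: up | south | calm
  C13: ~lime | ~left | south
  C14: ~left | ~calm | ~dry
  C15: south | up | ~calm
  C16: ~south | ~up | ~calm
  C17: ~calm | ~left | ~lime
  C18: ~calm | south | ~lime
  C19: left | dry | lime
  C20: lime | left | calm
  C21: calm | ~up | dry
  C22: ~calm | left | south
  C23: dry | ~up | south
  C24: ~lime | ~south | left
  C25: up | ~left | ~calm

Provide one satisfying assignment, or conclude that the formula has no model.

dry ↦ 1,  left ↦ 1,  south ↦ 1,  lime ↦ 0,  up ↦ 0,  calm ↦ 0

Try south = 1.
Try lime = 0.
Try left = 1.
Try up = 0.
From the singleton clause (~calm), calm = 0.
All clauses hold; dry can take either value.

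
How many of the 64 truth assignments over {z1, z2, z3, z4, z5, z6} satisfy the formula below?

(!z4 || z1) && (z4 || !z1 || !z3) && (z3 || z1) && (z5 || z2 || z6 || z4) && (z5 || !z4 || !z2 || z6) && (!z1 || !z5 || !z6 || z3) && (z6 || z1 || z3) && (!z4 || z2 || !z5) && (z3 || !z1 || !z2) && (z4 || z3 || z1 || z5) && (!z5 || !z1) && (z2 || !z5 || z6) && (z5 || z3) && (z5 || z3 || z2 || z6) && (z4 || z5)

There are 2^6 = 64 truth assignments over (z1, z2, z3, z4, z5, z6).
Split on z6. With z6 = true, the clauses containing z6 are satisfied and !z6 drops from the rest; 4 of the 2^5 = 32 assignments to the other variables satisfy what remains.
With z6 = false, by the same count on the reduced clause set, 2 assignments work.
(One model: z1=F, z2=F, z3=T, z4=F, z5=T, z6=T.)
Total: 4 + 2 = 6.

6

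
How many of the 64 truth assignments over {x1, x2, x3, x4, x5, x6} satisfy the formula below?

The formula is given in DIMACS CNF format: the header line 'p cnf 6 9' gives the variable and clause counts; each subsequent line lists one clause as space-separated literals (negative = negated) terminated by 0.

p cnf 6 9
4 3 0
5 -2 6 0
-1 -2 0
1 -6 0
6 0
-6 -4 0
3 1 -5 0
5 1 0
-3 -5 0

1

There are 2^6 = 64 truth assignments over (x1, x2, x3, x4, x5, x6).
Split on x1. With x1 = True, the clauses containing x1 are satisfied and ¬x1 drops from the rest; 1 of the 2^5 = 32 assignments to the other variables satisfy what remains.
With x1 = False, by the same count on the reduced clause set, 0 assignments work.
(One model: x1=T, x2=F, x3=T, x4=F, x5=F, x6=T.)
Total: 1 + 0 = 1.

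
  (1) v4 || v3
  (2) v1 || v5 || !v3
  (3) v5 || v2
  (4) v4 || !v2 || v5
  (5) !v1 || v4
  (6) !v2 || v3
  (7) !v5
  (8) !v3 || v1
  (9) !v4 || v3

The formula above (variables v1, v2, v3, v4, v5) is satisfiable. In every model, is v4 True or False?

Suppose v4 = false.
Unit clause (v3) forces v3 = true.
Unit clause (!v1) forces v1 = false.
But (v1) is also a unit clause — contradiction.
So every satisfying assignment has v4 = True.

True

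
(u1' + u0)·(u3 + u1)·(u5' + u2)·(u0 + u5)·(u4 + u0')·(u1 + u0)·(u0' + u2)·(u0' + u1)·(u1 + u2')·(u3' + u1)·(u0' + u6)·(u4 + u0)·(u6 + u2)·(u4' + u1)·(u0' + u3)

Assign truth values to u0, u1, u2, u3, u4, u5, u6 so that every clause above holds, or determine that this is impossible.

u0 ↦ 1,  u1 ↦ 1,  u2 ↦ 1,  u3 ↦ 1,  u4 ↦ 1,  u5 ↦ 1,  u6 ↦ 1

Case u1 = 1:
(u0) alone gives u0 = 1.
(u4) alone gives u4 = 1.
(u2) alone gives u2 = 1.
(u6) alone gives u6 = 1.
(u3) alone gives u3 = 1.
Every clause is now satisfied; u5 is unconstrained.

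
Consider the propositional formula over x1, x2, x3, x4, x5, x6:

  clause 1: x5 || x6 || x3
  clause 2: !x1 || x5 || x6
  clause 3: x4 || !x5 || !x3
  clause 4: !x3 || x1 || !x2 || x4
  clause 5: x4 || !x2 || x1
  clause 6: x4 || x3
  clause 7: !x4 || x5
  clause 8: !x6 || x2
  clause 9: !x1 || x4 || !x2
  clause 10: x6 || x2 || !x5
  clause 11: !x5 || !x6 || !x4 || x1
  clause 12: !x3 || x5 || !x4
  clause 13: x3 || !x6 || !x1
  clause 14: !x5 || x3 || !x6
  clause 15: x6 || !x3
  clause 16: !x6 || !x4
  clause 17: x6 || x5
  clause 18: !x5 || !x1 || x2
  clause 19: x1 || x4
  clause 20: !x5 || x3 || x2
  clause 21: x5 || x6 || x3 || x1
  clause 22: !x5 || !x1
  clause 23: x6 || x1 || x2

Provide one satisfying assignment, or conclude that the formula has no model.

Try x4 = true.
(x5) alone gives x5 = true.
(!x6) alone gives x6 = false.
(x2) alone gives x2 = true.
(!x3) alone gives x3 = false.
(!x1) alone gives x1 = false.
Every clause now holds.

x1=false,  x2=true,  x3=false,  x4=true,  x5=true,  x6=false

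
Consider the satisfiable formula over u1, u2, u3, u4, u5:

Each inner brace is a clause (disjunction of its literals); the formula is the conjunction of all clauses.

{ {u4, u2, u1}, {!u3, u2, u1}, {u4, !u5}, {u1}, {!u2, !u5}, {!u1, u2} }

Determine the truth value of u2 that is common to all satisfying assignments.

Suppose u2 = false.
From the singleton clause (u1), u1 = true.
Now (!u1) is unsatisfied and unit — conflict.
So every satisfying assignment has u2 = True.

True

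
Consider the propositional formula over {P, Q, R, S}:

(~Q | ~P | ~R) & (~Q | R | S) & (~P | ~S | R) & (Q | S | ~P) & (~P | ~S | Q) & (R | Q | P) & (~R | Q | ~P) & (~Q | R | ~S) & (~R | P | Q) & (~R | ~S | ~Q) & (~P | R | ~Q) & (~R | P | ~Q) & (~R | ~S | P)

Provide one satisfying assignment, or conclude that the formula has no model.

UNSATISFIABLE

Branch on Q: set Q = 0.
Branch on S: set S = 1.
The clause (~P) is unit, so P = 0.
The clause (R) is unit, so R = 1.
But (~R) is also a unit clause — contradiction.
That branch fails; take S = 0 instead.
The clause (~P) is unit, so P = 0.
The clause (R) is unit, so R = 1.
But (~R) is also a unit clause — contradiction.
Both values of S lead to a conflict.
That branch fails; take Q = 1 instead.
Branch on P: set P = 0.
The clause (~R) is unit, so R = 0.
The clause (S) is unit, so S = 1.
But (~S) is also a unit clause — contradiction.
That branch fails; take P = 1 instead.
The clause (~R) is unit, so R = 0.
But (R) is also a unit clause — contradiction.
Both values of P lead to a conflict.
Both values of Q lead to a conflict.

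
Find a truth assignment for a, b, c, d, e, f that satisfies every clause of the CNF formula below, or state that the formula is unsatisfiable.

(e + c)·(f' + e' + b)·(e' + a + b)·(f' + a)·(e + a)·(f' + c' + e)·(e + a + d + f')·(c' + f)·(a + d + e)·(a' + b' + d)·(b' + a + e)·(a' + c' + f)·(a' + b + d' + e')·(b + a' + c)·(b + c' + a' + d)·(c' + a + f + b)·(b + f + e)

a: 1,  b: 1,  c: 1,  d: 1,  e: 1,  f: 1

Suppose e = 1.
Suppose f = 1.
(b) alone gives b = 1.
(a) alone gives a = 1.
(d) alone gives d = 1.
All clauses hold; c can take either value.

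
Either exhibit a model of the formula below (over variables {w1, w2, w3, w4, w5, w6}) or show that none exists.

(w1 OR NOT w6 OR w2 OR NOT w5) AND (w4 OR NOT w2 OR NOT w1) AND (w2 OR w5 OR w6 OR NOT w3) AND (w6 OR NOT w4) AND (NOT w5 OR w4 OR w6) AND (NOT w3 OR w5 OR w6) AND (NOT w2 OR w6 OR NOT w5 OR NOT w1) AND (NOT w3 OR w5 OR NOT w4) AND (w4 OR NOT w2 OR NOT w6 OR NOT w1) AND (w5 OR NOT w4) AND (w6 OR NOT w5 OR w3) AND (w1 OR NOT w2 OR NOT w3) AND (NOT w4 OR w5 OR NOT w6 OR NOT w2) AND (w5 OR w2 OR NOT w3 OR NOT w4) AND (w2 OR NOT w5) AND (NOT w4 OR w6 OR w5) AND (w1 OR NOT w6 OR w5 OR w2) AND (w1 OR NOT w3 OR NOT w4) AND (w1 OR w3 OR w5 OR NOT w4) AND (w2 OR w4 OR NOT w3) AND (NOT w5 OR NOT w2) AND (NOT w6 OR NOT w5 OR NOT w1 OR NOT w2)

Case w6 = false:
The clause (NOT w4) is unit, so w4 = false.
The clause (NOT w5) is unit, so w5 = false.
The clause (NOT w3) is unit, so w3 = false.
Case w2 = true:
The clause (NOT w1) is unit, so w1 = false.
Every clause now holds.

w1=false,  w2=true,  w3=false,  w4=false,  w5=false,  w6=false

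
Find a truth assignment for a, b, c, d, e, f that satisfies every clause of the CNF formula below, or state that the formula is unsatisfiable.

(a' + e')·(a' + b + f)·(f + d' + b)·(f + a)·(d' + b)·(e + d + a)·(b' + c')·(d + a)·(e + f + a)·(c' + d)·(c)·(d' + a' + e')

UNSATISFIABLE

From the singleton clause (c), c = 1.
From the singleton clause (b'), b = 0.
From the singleton clause (d'), d = 0.
Now (d) is unsatisfied and unit — conflict.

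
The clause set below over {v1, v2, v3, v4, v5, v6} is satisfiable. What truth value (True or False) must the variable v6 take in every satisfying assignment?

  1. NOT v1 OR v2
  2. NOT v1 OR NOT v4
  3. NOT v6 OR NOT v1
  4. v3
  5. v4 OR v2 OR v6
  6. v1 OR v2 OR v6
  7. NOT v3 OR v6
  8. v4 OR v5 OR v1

Suppose v6 = false.
(v3) alone gives v3 = true.
That conflicts with the unit clause (NOT v3).
So every satisfying assignment has v6 = True.

True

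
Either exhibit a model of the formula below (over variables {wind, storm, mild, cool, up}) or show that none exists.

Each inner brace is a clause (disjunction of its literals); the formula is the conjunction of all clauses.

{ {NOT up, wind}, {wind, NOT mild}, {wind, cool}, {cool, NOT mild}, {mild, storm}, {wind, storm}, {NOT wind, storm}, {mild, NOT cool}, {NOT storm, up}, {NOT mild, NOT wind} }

wind: true,  storm: true,  mild: false,  cool: false,  up: true

Case up = true:
(wind) alone gives wind = true.
(storm) alone gives storm = true.
(NOT mild) alone gives mild = false.
(NOT cool) alone gives cool = false.
All clauses are satisfied.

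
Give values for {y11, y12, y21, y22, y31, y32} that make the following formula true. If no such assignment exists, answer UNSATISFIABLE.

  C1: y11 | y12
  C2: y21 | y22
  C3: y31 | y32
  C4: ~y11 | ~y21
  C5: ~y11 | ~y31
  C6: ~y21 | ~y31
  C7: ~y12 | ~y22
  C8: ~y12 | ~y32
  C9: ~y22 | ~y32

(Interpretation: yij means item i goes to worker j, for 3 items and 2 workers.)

Case y11 = 1:
(~y21) alone gives y21 = 0.
(y22) alone gives y22 = 1.
(~y31) alone gives y31 = 0.
(y32) alone gives y32 = 1.
That conflicts with the unit clause (~y32).
Backtrack on y11: now try y11 = 0.
(y12) alone gives y12 = 1.
(~y22) alone gives y22 = 0.
(y21) alone gives y21 = 1.
(~y31) alone gives y31 = 0.
(y32) alone gives y32 = 1.
That conflicts with the unit clause (~y32).
Either choice for y11 ends in contradiction.

UNSATISFIABLE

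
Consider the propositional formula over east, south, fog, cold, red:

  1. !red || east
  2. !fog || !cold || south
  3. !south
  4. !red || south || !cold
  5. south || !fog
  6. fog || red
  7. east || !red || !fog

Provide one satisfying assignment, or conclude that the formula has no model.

From the singleton clause (!south), south = false.
From the singleton clause (!fog), fog = false.
From the singleton clause (red), red = true.
From the singleton clause (east), east = true.
From the singleton clause (!cold), cold = false.
Every clause now holds.

east: true; south: false; fog: false; cold: false; red: true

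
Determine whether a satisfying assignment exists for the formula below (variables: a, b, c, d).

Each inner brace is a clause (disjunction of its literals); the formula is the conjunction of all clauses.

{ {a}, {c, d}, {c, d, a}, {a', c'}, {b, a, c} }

Unit clause (a) forces a = 1.
Unit clause (c') forces c = 0.
Unit clause (d) forces d = 1.
All clauses hold; b can take either value.
A satisfying assignment: a=1,  b=0,  c=0,  d=1.

Yes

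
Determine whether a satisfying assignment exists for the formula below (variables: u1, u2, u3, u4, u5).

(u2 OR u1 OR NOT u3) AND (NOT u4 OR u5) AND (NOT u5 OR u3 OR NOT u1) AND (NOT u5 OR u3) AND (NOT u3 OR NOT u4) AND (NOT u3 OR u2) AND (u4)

No, unsatisfiable

Unit clause (u4) forces u4 = true.
Unit clause (u5) forces u5 = true.
Unit clause (u3) forces u3 = true.
That conflicts with the unit clause (NOT u3).
No assignment satisfies every clause.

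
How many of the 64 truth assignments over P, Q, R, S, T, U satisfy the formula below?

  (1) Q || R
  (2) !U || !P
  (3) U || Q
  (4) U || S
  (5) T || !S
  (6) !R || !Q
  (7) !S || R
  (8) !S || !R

4

There are 2^6 = 64 truth assignments over (P, Q, R, S, T, U).
Split on Q. With Q = true, the clauses containing Q are satisfied and !Q drops from the rest; 2 of the 2^5 = 32 assignments to the other variables satisfy what remains.
With Q = false, by the same count on the reduced clause set, 2 assignments work.
(One model: P=F, Q=F, R=T, S=F, T=F, U=T.)
Total: 2 + 2 = 4.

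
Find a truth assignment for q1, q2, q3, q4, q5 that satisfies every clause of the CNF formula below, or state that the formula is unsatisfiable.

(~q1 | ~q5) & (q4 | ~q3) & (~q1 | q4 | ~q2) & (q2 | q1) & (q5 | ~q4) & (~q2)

The clause (~q2) is unit, so q2 = 0.
The clause (q1) is unit, so q1 = 1.
The clause (~q5) is unit, so q5 = 0.
The clause (~q4) is unit, so q4 = 0.
The clause (~q3) is unit, so q3 = 0.
Every clause now holds.

q1=1,  q2=0,  q3=0,  q4=0,  q5=0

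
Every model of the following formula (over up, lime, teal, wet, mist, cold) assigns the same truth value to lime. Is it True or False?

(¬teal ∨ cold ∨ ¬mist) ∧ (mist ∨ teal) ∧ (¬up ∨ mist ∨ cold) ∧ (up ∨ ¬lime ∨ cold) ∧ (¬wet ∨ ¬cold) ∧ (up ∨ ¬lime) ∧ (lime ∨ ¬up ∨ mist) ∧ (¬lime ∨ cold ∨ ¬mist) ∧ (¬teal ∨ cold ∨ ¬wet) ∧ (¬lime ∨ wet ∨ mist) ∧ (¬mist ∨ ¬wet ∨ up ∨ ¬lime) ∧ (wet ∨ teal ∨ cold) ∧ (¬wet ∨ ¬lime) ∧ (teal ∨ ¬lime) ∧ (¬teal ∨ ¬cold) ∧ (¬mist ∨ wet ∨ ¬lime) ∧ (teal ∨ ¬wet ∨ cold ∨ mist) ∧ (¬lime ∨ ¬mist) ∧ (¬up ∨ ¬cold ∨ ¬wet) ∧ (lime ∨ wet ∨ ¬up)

Suppose lime = True.
Unit clause (up) forces up = True.
Unit clause (¬wet) forces wet = False.
Unit clause (mist) forces mist = True.
Now (¬mist) is unsatisfied and unit — conflict.
So every satisfying assignment has lime = False.

False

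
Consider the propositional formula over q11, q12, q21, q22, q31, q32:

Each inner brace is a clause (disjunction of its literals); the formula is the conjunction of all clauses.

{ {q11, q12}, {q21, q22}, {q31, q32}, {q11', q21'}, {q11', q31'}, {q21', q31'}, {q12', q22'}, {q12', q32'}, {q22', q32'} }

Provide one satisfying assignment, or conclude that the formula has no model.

Suppose q11 = 1.
Unit clause (q21') forces q21 = 0.
Unit clause (q22) forces q22 = 1.
Unit clause (q31') forces q31 = 0.
Unit clause (q32) forces q32 = 1.
Now (q32') is unsatisfied and unit — conflict.
Undo q11 and try q11 = 0.
Unit clause (q12) forces q12 = 1.
Unit clause (q22') forces q22 = 0.
Unit clause (q21) forces q21 = 1.
Unit clause (q31') forces q31 = 0.
Unit clause (q32) forces q32 = 1.
Now (q32') is unsatisfied and unit — conflict.
Neither q11 = 1 nor q11 = 0 works.

UNSATISFIABLE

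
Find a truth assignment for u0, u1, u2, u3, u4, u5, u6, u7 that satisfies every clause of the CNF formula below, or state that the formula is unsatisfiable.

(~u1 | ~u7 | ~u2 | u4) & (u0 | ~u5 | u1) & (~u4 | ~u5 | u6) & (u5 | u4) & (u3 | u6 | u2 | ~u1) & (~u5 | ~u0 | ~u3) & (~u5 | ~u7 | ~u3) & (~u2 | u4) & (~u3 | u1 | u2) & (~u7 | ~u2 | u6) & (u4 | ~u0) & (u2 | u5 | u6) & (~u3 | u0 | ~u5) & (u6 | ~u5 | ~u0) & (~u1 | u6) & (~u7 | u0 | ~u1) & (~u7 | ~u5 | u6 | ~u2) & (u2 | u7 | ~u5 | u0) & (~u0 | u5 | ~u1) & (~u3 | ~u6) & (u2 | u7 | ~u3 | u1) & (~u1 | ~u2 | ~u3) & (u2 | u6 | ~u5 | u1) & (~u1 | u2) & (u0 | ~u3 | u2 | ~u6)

Suppose u5 = 0.
(u4) alone gives u4 = 1.
Suppose u2 = 1.
Suppose u7 = 0.
Suppose u1 = 0.
Suppose u3 = 0.
All clauses hold; u0, u6 can take either value.

u0=0,  u1=0,  u2=1,  u3=0,  u4=1,  u5=0,  u6=0,  u7=0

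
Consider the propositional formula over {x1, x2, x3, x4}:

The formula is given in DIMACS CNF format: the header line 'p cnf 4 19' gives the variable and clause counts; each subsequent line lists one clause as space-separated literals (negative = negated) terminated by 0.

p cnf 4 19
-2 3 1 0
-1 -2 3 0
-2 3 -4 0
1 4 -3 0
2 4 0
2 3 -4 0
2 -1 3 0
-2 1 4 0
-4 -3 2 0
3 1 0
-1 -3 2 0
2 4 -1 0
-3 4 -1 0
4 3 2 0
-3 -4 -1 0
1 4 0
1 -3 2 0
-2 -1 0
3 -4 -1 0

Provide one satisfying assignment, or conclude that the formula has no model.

Try x2 = True.
(¬x1) alone gives x1 = False.
(x3) alone gives x3 = True.
(x4) alone gives x4 = True.
Every clause now holds.

x1=False,  x2=True,  x3=True,  x4=True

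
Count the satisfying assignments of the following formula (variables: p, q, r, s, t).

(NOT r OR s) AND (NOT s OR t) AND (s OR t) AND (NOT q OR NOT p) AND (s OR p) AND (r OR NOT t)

3

There are 2^5 = 32 truth assignments over (p, q, r, s, t).
Split on t. With t = true, the clauses containing t are satisfied and NOT t drops from the rest; 3 of the 2^4 = 16 assignments to the other variables satisfy what remains.
With t = false, by the same count on the reduced clause set, 0 assignments work.
(One model: p=F, q=F, r=T, s=T, t=T.)
Total: 3 + 0 = 3.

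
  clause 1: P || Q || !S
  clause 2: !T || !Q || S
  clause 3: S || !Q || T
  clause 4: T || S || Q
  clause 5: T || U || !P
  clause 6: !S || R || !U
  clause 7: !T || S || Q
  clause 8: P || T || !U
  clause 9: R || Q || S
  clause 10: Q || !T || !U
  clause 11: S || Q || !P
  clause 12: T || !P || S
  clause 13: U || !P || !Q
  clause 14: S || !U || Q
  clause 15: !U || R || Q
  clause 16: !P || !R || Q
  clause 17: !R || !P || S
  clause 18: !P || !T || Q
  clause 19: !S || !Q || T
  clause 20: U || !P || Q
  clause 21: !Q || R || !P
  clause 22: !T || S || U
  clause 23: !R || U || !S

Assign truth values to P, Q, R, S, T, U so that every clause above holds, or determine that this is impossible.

P=true,  Q=true,  R=true,  S=true,  T=true,  U=true

Suppose P = true.
Suppose T = true.
The clause (Q) is unit, so Q = true.
The clause (S) is unit, so S = true.
The clause (U) is unit, so U = true.
The clause (R) is unit, so R = true.
This assignment satisfies each clause.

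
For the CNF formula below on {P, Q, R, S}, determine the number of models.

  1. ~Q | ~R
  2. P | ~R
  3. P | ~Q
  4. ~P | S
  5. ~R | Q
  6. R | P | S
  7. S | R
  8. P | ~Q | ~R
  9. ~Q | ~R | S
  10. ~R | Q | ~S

There are 2^4 = 16 truth assignments over (P, Q, R, S).
Check each against the 10 clauses (columns in the order P, Q, R, S):
  F F F F  ✗ fails (R | P | S)
  F F F T  ✓ satisfies all
  F F T F  ✗ fails (P | ~R)
  F F T T  ✗ fails (P | ~R)
  F T F F  ✗ fails (P | ~Q)
  F T F T  ✗ fails (P | ~Q)
  F T T F  ✗ fails (~Q | ~R)
  F T T T  ✗ fails (~Q | ~R)
  T F F F  ✗ fails (~P | S)
  T F F T  ✓ satisfies all
  T F T F  ✗ fails (~P | S)
  T F T T  ✗ fails (~R | Q)
  T T F F  ✗ fails (~P | S)
  T T F T  ✓ satisfies all
  T T T F  ✗ fails (~Q | ~R)
  T T T T  ✗ fails (~Q | ~R)
3 of the 16 rows are models.

3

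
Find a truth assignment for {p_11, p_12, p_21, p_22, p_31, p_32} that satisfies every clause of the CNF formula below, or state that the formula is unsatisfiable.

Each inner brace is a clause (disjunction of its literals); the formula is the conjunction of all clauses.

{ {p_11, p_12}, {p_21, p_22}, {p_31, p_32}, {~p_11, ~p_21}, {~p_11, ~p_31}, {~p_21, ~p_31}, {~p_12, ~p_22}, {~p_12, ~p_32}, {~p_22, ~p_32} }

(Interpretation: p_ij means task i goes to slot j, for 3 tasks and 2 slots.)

UNSATISFIABLE

Try p_11 = 1.
From the singleton clause (~p_21), p_21 = 0.
From the singleton clause (p_22), p_22 = 1.
From the singleton clause (~p_31), p_31 = 0.
From the singleton clause (p_32), p_32 = 1.
But (~p_32) is also a unit clause — contradiction.
So p_11 must be the other value — set p_11 = 0.
From the singleton clause (p_12), p_12 = 1.
From the singleton clause (~p_22), p_22 = 0.
From the singleton clause (p_21), p_21 = 1.
From the singleton clause (~p_31), p_31 = 0.
From the singleton clause (p_32), p_32 = 1.
But (~p_32) is also a unit clause — contradiction.
Either choice for p_11 ends in contradiction.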